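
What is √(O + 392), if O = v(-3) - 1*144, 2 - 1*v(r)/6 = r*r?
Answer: √206 ≈ 14.353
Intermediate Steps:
v(r) = 12 - 6*r² (v(r) = 12 - 6*r*r = 12 - 6*r²)
O = -186 (O = (12 - 6*(-3)²) - 1*144 = (12 - 6*9) - 144 = (12 - 54) - 144 = -42 - 144 = -186)
√(O + 392) = √(-186 + 392) = √206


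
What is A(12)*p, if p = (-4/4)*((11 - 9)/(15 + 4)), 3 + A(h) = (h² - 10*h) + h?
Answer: -66/19 ≈ -3.4737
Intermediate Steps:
A(h) = -3 + h² - 9*h (A(h) = -3 + ((h² - 10*h) + h) = -3 + (h² - 9*h) = -3 + h² - 9*h)
p = -2/19 (p = (-4*¼)*(2/19) = -2/19 ≈ -0.10526)
A(12)*p = (-3 + 12² - 9*12)*(-2/19) = (-3 + 144 - 108)*(-2/19) = 33*(-2/19) = -66/19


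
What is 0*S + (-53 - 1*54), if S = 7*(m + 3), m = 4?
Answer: -107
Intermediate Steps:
S = 49 (S = 7*(4 + 3) = 7*7 = 49)
0*S + (-53 - 1*54) = 0*49 + (-53 - 1*54) = 0 + (-53 - 54) = 0 - 107 = -107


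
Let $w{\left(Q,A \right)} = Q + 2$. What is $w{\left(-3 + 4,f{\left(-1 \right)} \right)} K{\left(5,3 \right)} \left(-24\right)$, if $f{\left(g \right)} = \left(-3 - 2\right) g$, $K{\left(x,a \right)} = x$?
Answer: $-360$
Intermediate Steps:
$f{\left(g \right)} = - 5 g$
$w{\left(Q,A \right)} = 2 + Q$
$w{\left(-3 + 4,f{\left(-1 \right)} \right)} K{\left(5,3 \right)} \left(-24\right) = \left(2 + \left(-3 + 4\right)\right) 5 \left(-24\right) = \left(2 + 1\right) 5 \left(-24\right) = 3 \cdot 5 \left(-24\right) = 15 \left(-24\right) = -360$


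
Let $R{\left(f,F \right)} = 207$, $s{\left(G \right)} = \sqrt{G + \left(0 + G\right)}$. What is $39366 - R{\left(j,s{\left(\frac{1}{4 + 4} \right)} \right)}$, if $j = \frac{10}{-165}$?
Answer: $39159$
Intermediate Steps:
$j = - \frac{2}{33}$ ($j = 10 \left(- \frac{1}{165}\right) = - \frac{2}{33} \approx -0.060606$)
$s{\left(G \right)} = \sqrt{2} \sqrt{G}$ ($s{\left(G \right)} = \sqrt{G + G} = \sqrt{2 G} = \sqrt{2} \sqrt{G}$)
$39366 - R{\left(j,s{\left(\frac{1}{4 + 4} \right)} \right)} = 39366 - 207 = 39159$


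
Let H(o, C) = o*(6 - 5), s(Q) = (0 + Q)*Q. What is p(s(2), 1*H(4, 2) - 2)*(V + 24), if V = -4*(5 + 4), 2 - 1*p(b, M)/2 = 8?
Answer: 144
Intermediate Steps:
s(Q) = Q² (s(Q) = Q*Q = Q²)
H(o, C) = o (H(o, C) = o*1 = o)
p(b, M) = -12 (p(b, M) = 4 - 2*8 = 4 - 16 = -12)
V = -36 (V = -4*9 = -36)
p(s(2), 1*H(4, 2) - 2)*(V + 24) = -12*(-36 + 24) = -12*(-12) = 144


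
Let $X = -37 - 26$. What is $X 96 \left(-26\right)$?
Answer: $157248$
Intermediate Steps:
$X = -63$ ($X = -37 - 26 = -63$)
$X 96 \left(-26\right) = \left(-63\right) 96 \left(-26\right) = \left(-6048\right) \left(-26\right) = 157248$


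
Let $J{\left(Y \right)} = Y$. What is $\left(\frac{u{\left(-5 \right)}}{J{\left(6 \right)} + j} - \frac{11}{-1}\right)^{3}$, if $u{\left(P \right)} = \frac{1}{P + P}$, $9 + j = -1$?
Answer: $\frac{85766121}{64000} \approx 1340.1$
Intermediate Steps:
$j = -10$ ($j = -9 - 1 = -10$)
$u{\left(P \right)} = \frac{1}{2 P}$
$\left(\frac{u{\left(-5 \right)}}{J{\left(6 \right)} + j} - \frac{11}{-1}\right)^{3} = \left(\frac{\frac{1}{2} \frac{1}{-5}}{6 - 10} - \frac{11}{-1}\right)^{3} = \left(\frac{\frac{1}{2} \left(- \frac{1}{5}\right)}{-4} - -11\right)^{3} = \left(\left(- \frac{1}{10}\right) \left(- \frac{1}{4}\right) + 11\right)^{3} = \left(\frac{1}{40} + 11\right)^{3} = \left(\frac{441}{40}\right)^{3} = \frac{85766121}{64000}$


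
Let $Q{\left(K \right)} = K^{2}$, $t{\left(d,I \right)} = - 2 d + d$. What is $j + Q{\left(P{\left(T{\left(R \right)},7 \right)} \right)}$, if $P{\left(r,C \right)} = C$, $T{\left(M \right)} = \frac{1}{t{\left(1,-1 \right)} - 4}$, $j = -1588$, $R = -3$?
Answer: $-1539$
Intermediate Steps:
$t{\left(d,I \right)} = - d$
$T{\left(M \right)} = - \frac{1}{5}$ ($T{\left(M \right)} = \frac{1}{\left(-1\right) 1 - 4} = \frac{1}{-1 - 4} = \frac{1}{-5} = - \frac{1}{5}$)
$j + Q{\left(P{\left(T{\left(R \right)},7 \right)} \right)} = -1588 + 7^{2} = -1588 + 49 = -1539$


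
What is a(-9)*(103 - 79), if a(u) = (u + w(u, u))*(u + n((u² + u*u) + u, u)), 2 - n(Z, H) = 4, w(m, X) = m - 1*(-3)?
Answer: 3960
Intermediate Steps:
w(m, X) = 3 + m (w(m, X) = m + 3 = 3 + m)
n(Z, H) = -2 (n(Z, H) = 2 - 1*4 = 2 - 4 = -2)
a(u) = (-2 + u)*(3 + 2*u) (a(u) = (u + (3 + u))*(u - 2) = (3 + 2*u)*(-2 + u) = (-2 + u)*(3 + 2*u))
a(-9)*(103 - 79) = (-6 - 1*(-9) + 2*(-9)²)*(103 - 79) = (-6 + 9 + 2*81)*24 = (-6 + 9 + 162)*24 = 165*24 = 3960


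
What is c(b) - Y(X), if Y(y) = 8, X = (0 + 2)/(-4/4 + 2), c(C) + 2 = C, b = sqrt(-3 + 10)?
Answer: -10 + sqrt(7) ≈ -7.3542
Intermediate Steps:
b = sqrt(7) ≈ 2.6458
c(C) = -2 + C
X = 2 (X = 2/(-4*1/4 + 2) = 2/(-1 + 2) = 2/1 = 2*1 = 2)
c(b) - Y(X) = (-2 + sqrt(7)) - 1*8 = (-2 + sqrt(7)) - 8 = -10 + sqrt(7)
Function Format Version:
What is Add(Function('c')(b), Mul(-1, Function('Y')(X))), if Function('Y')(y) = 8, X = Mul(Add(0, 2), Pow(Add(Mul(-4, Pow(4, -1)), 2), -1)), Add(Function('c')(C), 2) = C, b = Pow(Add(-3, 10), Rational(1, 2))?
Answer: Add(-10, Pow(7, Rational(1, 2))) ≈ -7.3542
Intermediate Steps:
b = Pow(7, Rational(1, 2)) ≈ 2.6458
Function('c')(C) = Add(-2, C)
X = 2 (X = Mul(2, Pow(Add(Mul(-4, Rational(1, 4)), 2), -1)) = Mul(2, Pow(Add(-1, 2), -1)) = Mul(2, Pow(1, -1)) = Mul(2, 1) = 2)
Add(Function('c')(b), Mul(-1, Function('Y')(X))) = Add(Add(-2, Pow(7, Rational(1, 2))), Mul(-1, 8)) = Add(Add(-2, Pow(7, Rational(1, 2))), -8) = Add(-10, Pow(7, Rational(1, 2)))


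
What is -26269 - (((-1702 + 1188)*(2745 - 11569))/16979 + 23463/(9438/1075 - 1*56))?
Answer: -22442912050119/861887998 ≈ -26039.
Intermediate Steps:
-26269 - (((-1702 + 1188)*(2745 - 11569))/16979 + 23463/(9438/1075 - 1*56)) = -26269 - (-514*(-8824)*(1/16979) + 23463/(9438*(1/1075) - 56)) = -26269 - (4535536*(1/16979) + 23463/(9438/1075 - 56)) = -26269 - (4535536/16979 + 23463/(-50762/1075)) = -26269 - (4535536/16979 + 23463*(-1075/50762)) = -26269 - (4535536/16979 - 25222725/50762) = -26269 - 1*(-198023769343/861887998) = -26269 + 198023769343/861887998 = -22442912050119/861887998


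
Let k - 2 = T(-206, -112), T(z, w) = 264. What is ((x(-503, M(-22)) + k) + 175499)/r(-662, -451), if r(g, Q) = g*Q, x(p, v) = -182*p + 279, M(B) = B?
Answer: 133795/149281 ≈ 0.89626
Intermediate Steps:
x(p, v) = 279 - 182*p
k = 266 (k = 2 + 264 = 266)
r(g, Q) = Q*g
((x(-503, M(-22)) + k) + 175499)/r(-662, -451) = (((279 - 182*(-503)) + 266) + 175499)/((-451*(-662))) = (((279 + 91546) + 266) + 175499)/298562 = ((91825 + 266) + 175499)*(1/298562) = (92091 + 175499)*(1/298562) = 267590*(1/298562) = 133795/149281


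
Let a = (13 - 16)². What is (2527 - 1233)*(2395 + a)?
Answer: 3110776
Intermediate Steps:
a = 9 (a = (-3)² = 9)
(2527 - 1233)*(2395 + a) = (2527 - 1233)*(2395 + 9) = 1294*2404 = 3110776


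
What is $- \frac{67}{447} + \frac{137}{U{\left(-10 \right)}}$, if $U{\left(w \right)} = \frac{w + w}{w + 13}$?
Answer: $- \frac{185057}{8940} \approx -20.7$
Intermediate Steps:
$U{\left(w \right)} = \frac{2 w}{13 + w}$
$- \frac{67}{447} + \frac{137}{U{\left(-10 \right)}} = - \frac{67}{447} + \frac{137}{2 \left(-10\right) \frac{1}{13 - 10}} = \left(-67\right) \frac{1}{447} + \frac{137}{2 \left(-10\right) \frac{1}{3}} = - \frac{67}{447} + \frac{137}{2 \left(-10\right) \frac{1}{3}} = - \frac{67}{447} + \frac{137}{- \frac{20}{3}} = - \frac{67}{447} + 137 \left(- \frac{3}{20}\right) = - \frac{67}{447} - \frac{411}{20} = - \frac{185057}{8940}$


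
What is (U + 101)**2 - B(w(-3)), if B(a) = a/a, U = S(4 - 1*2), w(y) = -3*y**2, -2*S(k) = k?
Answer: 9999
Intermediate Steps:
S(k) = -k/2
U = -1 (U = -(4 - 1*2)/2 = -(4 - 2)/2 = -1/2*2 = -1)
B(a) = 1
(U + 101)**2 - B(w(-3)) = (-1 + 101)**2 - 1*1 = 100**2 - 1 = 10000 - 1 = 9999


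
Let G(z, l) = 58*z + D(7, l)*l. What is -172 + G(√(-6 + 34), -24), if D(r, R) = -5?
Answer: -52 + 116*√7 ≈ 254.91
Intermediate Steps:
G(z, l) = -5*l + 58*z (G(z, l) = 58*z - 5*l = -5*l + 58*z)
-172 + G(√(-6 + 34), -24) = -172 + (-5*(-24) + 58*√(-6 + 34)) = -172 + (120 + 58*√28) = -172 + (120 + 58*(2*√7)) = -172 + (120 + 116*√7) = -52 + 116*√7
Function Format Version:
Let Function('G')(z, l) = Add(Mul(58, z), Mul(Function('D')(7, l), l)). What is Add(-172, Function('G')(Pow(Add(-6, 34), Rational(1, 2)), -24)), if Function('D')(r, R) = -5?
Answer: Add(-52, Mul(116, Pow(7, Rational(1, 2)))) ≈ 254.91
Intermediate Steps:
Function('G')(z, l) = Add(Mul(-5, l), Mul(58, z)) (Function('G')(z, l) = Add(Mul(58, z), Mul(-5, l)) = Add(Mul(-5, l), Mul(58, z)))
Add(-172, Function('G')(Pow(Add(-6, 34), Rational(1, 2)), -24)) = Add(-172, Add(Mul(-5, -24), Mul(58, Pow(Add(-6, 34), Rational(1, 2))))) = Add(-172, Add(120, Mul(58, Pow(28, Rational(1, 2))))) = Add(-172, Add(120, Mul(58, Mul(2, Pow(7, Rational(1, 2)))))) = Add(-172, Add(120, Mul(116, Pow(7, Rational(1, 2))))) = Add(-52, Mul(116, Pow(7, Rational(1, 2))))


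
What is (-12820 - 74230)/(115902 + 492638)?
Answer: -8705/60854 ≈ -0.14305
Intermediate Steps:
(-12820 - 74230)/(115902 + 492638) = -87050/608540 = -87050*1/608540 = -8705/60854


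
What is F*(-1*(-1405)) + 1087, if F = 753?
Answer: 1059052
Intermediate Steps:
F*(-1*(-1405)) + 1087 = 753*(-1*(-1405)) + 1087 = 753*1405 + 1087 = 1057965 + 1087 = 1059052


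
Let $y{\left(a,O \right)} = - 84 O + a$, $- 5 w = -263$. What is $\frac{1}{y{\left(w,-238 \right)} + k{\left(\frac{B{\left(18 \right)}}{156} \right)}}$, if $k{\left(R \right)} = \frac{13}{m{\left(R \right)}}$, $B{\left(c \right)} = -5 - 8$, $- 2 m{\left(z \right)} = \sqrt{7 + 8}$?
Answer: $\frac{1503345}{30133945807} + \frac{130 \sqrt{15}}{30133945807} \approx 4.9905 \cdot 10^{-5}$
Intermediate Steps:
$w = \frac{263}{5}$ ($w = \left(- \frac{1}{5}\right) \left(-263\right) = \frac{263}{5} \approx 52.6$)
$y{\left(a,O \right)} = a - 84 O$
$m{\left(z \right)} = - \frac{\sqrt{15}}{2}$ ($m{\left(z \right)} = - \frac{\sqrt{7 + 8}}{2} = - \frac{\sqrt{15}}{2}$)
$B{\left(c \right)} = -13$
$k{\left(R \right)} = - \frac{26 \sqrt{15}}{15}$ ($k{\left(R \right)} = \frac{13}{\left(- \frac{1}{2}\right) \sqrt{15}} = 13 \left(- \frac{2 \sqrt{15}}{15}\right) = - \frac{26 \sqrt{15}}{15}$)
$\frac{1}{y{\left(w,-238 \right)} + k{\left(\frac{B{\left(18 \right)}}{156} \right)}} = \frac{1}{\left(\frac{263}{5} - -19992\right) - \frac{26 \sqrt{15}}{15}} = \frac{1}{\left(\frac{263}{5} + 19992\right) - \frac{26 \sqrt{15}}{15}} = \frac{1}{\frac{100223}{5} - \frac{26 \sqrt{15}}{15}}$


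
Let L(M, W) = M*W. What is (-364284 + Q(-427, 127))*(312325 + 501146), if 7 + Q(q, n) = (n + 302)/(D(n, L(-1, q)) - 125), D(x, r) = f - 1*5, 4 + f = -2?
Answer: -40302611291355/136 ≈ -2.9634e+11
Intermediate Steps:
f = -6 (f = -4 - 2 = -6)
D(x, r) = -11 (D(x, r) = -6 - 1*5 = -6 - 5 = -11)
Q(q, n) = -627/68 - n/136 (Q(q, n) = -7 + (n + 302)/(-11 - 125) = -7 + (302 + n)/(-136) = -7 + (302 + n)*(-1/136) = -7 + (-151/68 - n/136) = -627/68 - n/136)
(-364284 + Q(-427, 127))*(312325 + 501146) = (-364284 + (-627/68 - 1/136*127))*(312325 + 501146) = (-364284 + (-627/68 - 127/136))*813471 = (-364284 - 1381/136)*813471 = -49544005/136*813471 = -40302611291355/136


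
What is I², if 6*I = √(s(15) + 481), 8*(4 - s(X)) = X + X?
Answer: 1925/144 ≈ 13.368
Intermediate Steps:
s(X) = 4 - X/4 (s(X) = 4 - (X + X)/8 = 4 - X/4)
I = 5*√77/12 (I = √((4 - ¼*15) + 481)/6 = √((4 - 15/4) + 481)/6 = √(¼ + 481)/6 = √(1925/4)/6 = (5*√77/2)/6 = 5*√77/12 ≈ 3.6562)
I² = (5*√77/12)² = 1925/144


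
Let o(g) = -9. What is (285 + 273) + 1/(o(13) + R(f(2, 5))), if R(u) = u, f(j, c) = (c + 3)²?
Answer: 30691/55 ≈ 558.02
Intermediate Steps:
f(j, c) = (3 + c)²
(285 + 273) + 1/(o(13) + R(f(2, 5))) = (285 + 273) + 1/(-9 + (3 + 5)²) = 558 + 1/(-9 + 8²) = 558 + 1/(-9 + 64) = 558 + 1/55 = 30691/55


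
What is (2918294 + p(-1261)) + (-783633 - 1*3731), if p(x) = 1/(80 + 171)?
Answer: 534863431/251 ≈ 2.1309e+6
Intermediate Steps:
p(x) = 1/251
(2918294 + p(-1261)) + (-783633 - 1*3731) = (2918294 + 1/251) + (-783633 - 1*3731) = 732491795/251 + (-783633 - 3731) = 732491795/251 - 787364 = 534863431/251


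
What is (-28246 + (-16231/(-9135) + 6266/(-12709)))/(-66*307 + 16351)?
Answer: 3279118772021/454054252365 ≈ 7.2219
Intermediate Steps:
(-28246 + (-16231/(-9135) + 6266/(-12709)))/(-66*307 + 16351) = (-28246 + (-16231*(-1/9135) + 6266*(-1/12709)))/(-20262 + 16351) = (-28246 + (16231/9135 - 6266/12709))/(-3911) = (-28246 + 149039869/116096715)*(-1/3911) = -3279118772021/116096715*(-1/3911) = 3279118772021/454054252365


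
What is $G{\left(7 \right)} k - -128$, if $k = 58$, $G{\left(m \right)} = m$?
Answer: $534$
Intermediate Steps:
$G{\left(7 \right)} k - -128 = 7 \cdot 58 - -128 = 406 + 128 = 534$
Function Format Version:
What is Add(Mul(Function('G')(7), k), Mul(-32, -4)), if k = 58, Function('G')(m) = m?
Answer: 534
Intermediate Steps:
Add(Mul(Function('G')(7), k), Mul(-32, -4)) = Add(Mul(7, 58), Mul(-32, -4)) = Add(406, 128) = 534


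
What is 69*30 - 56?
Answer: 2014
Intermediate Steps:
69*30 - 56 = 2070 - 56 = 2014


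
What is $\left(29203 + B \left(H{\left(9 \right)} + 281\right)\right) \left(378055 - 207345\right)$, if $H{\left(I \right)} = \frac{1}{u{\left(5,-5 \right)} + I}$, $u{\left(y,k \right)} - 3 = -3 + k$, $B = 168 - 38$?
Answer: $11226828505$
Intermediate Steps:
$B = 130$ ($B = 168 - 38 = 130$)
$u{\left(y,k \right)} = k$ ($u{\left(y,k \right)} = 3 + \left(-3 + k\right) = k$)
$H{\left(I \right)} = \frac{1}{-5 + I}$
$\left(29203 + B \left(H{\left(9 \right)} + 281\right)\right) \left(378055 - 207345\right) = \left(29203 + 130 \left(\frac{1}{-5 + 9} + 281\right)\right) \left(378055 - 207345\right) = \left(29203 + 130 \left(\frac{1}{4} + 281\right)\right) 170710 = \left(29203 + 130 \cdot \frac{1125}{4}\right) 170710 = \left(29203 + \frac{73125}{2}\right) 170710 = \frac{131531}{2} \cdot 170710 = 11226828505$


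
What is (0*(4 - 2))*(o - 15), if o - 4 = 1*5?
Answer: 0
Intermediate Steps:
o = 9 (o = 4 + 1*5 = 4 + 5 = 9)
(0*(4 - 2))*(o - 15) = (0*(4 - 2))*(9 - 15) = (0*2)*(-6) = 0*(-6) = 0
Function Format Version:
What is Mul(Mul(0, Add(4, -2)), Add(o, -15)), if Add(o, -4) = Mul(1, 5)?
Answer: 0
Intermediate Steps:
o = 9 (o = Add(4, Mul(1, 5)) = Add(4, 5) = 9)
Mul(Mul(0, Add(4, -2)), Add(o, -15)) = Mul(Mul(0, Add(4, -2)), Add(9, -15)) = Mul(Mul(0, 2), -6) = Mul(0, -6) = 0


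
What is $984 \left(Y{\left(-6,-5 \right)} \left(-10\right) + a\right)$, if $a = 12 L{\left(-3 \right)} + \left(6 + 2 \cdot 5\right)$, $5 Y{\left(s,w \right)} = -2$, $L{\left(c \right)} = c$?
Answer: $-15744$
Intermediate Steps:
$Y{\left(s,w \right)} = - \frac{2}{5}$ ($Y{\left(s,w \right)} = \frac{1}{5} \left(-2\right) = - \frac{2}{5}$)
$a = -20$ ($a = 12 \left(-3\right) + \left(6 + 2 \cdot 5\right) = -36 + \left(6 + 10\right) = -36 + 16 = -20$)
$984 \left(Y{\left(-6,-5 \right)} \left(-10\right) + a\right) = 984 \left(\left(- \frac{2}{5}\right) \left(-10\right) - 20\right) = 984 \left(4 - 20\right) = 984 \left(-16\right) = -15744$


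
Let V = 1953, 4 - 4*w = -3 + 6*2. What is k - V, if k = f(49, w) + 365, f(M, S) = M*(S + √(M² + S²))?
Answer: -6597/4 + 49*√38441/4 ≈ 752.53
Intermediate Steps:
w = -5/4 (w = 1 - (-3 + 6*2)/4 = 1 - (-3 + 12)/4 = 1 - ¼*9 = 1 - 9/4 = -5/4 ≈ -1.2500)
k = 1215/4 + 49*√38441/4 (k = 49*(-5/4 + √(49² + (-5/4)²)) + 365 = 49*(-5/4 + √(2401 + 25/16)) + 365 = 49*(-5/4 + √(38441/16)) + 365 = 49*(-5/4 + √38441/4) + 365 = (-245/4 + 49*√38441/4) + 365 = 1215/4 + 49*√38441/4 ≈ 2705.5)
k - V = (1215/4 + 49*√38441/4) - 1*1953 = (1215/4 + 49*√38441/4) - 1953 = -6597/4 + 49*√38441/4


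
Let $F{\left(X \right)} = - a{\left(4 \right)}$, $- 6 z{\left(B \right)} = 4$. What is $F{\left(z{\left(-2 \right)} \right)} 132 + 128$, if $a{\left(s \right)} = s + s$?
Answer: $-928$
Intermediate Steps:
$a{\left(s \right)} = 2 s$
$z{\left(B \right)} = - \frac{2}{3}$ ($z{\left(B \right)} = \left(- \frac{1}{6}\right) 4 = - \frac{2}{3}$)
$F{\left(X \right)} = -8$ ($F{\left(X \right)} = - 2 \cdot 4 = \left(-1\right) 8 = -8$)
$F{\left(z{\left(-2 \right)} \right)} 132 + 128 = \left(-8\right) 132 + 128 = -1056 + 128 = -928$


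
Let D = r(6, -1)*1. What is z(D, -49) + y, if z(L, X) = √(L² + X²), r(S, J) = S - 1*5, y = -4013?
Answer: -4013 + √2402 ≈ -3964.0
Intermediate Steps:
r(S, J) = -5 + S (r(S, J) = S - 5 = -5 + S)
D = 1 (D = (-5 + 6)*1 = 1*1 = 1)
z(D, -49) + y = √(1² + (-49)²) - 4013 = √(1 + 2401) - 4013 = √2402 - 4013 = -4013 + √2402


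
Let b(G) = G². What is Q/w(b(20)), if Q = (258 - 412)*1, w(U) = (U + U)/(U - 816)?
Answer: 2002/25 ≈ 80.080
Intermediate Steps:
w(U) = 2*U/(-816 + U) (w(U) = (2*U)/(-816 + U) = 2*U/(-816 + U))
Q = -154 (Q = -154*1 = -154)
Q/w(b(20)) = -154/(2*20²/(-816 + 20²)) = -154/(2*400/(-816 + 400)) = -154/(2*400/(-416)) = -154/(2*400*(-1/416)) = -154/(-25/13) = -154*(-13/25) = 2002/25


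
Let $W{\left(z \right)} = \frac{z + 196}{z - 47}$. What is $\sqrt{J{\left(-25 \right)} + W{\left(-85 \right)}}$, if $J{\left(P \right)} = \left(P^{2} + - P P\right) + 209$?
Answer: $\frac{\sqrt{100749}}{22} \approx 14.428$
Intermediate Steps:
$J{\left(P \right)} = 209$ ($J{\left(P \right)} = \left(P^{2} - P^{2}\right) + 209 = 0 + 209 = 209$)
$W{\left(z \right)} = \frac{196 + z}{-47 + z}$
$\sqrt{J{\left(-25 \right)} + W{\left(-85 \right)}} = \sqrt{209 + \frac{196 - 85}{-47 - 85}} = \sqrt{209 + \frac{1}{-132} \cdot 111} = \sqrt{209 - \frac{37}{44}} = \sqrt{\frac{9159}{44}} = \frac{\sqrt{100749}}{22}$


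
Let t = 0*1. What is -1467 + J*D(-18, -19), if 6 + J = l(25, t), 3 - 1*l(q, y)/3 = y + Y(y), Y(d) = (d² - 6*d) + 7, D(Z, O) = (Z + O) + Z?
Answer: -477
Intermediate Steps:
D(Z, O) = O + 2*Z (D(Z, O) = (O + Z) + Z = O + 2*Z)
Y(d) = 7 + d² - 6*d
t = 0
l(q, y) = -12 - 3*y² + 15*y (l(q, y) = 9 - 3*(y + (7 + y² - 6*y)) = 9 - 3*(7 + y² - 5*y) = 9 + (-21 - 3*y² + 15*y) = -12 - 3*y² + 15*y)
J = -18 (J = -6 + (-12 - 3*0² + 15*0) = -6 + (-12 - 3*0 + 0) = -6 + (-12 + 0 + 0) = -6 - 12 = -18)
-1467 + J*D(-18, -19) = -1467 - 18*(-19 + 2*(-18)) = -1467 - 18*(-19 - 36) = -1467 - 18*(-55) = -1467 + 990 = -477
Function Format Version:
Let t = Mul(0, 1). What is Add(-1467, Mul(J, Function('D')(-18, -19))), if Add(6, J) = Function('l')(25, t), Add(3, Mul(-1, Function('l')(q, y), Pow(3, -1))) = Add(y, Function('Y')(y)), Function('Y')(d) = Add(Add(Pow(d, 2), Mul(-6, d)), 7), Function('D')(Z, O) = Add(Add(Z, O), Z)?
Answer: -477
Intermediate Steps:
Function('D')(Z, O) = Add(O, Mul(2, Z)) (Function('D')(Z, O) = Add(Add(O, Z), Z) = Add(O, Mul(2, Z)))
Function('Y')(d) = Add(7, Pow(d, 2), Mul(-6, d))
t = 0
Function('l')(q, y) = Add(-12, Mul(-3, Pow(y, 2)), Mul(15, y)) (Function('l')(q, y) = Add(9, Mul(-3, Add(y, Add(7, Pow(y, 2), Mul(-6, y))))) = Add(9, Mul(-3, Add(7, Pow(y, 2), Mul(-5, y)))) = Add(9, Add(-21, Mul(-3, Pow(y, 2)), Mul(15, y))) = Add(-12, Mul(-3, Pow(y, 2)), Mul(15, y)))
J = -18 (J = Add(-6, Add(-12, Mul(-3, Pow(0, 2)), Mul(15, 0))) = Add(-6, Add(-12, Mul(-3, 0), 0)) = Add(-6, Add(-12, 0, 0)) = Add(-6, -12) = -18)
Add(-1467, Mul(J, Function('D')(-18, -19))) = Add(-1467, Mul(-18, Add(-19, Mul(2, -18)))) = Add(-1467, Mul(-18, Add(-19, -36))) = Add(-1467, Mul(-18, -55)) = Add(-1467, 990) = -477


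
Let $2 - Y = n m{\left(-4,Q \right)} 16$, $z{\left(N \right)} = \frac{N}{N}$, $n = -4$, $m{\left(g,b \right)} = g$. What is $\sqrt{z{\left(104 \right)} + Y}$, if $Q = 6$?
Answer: $i \sqrt{253} \approx 15.906 i$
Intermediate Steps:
$z{\left(N \right)} = 1$
$Y = -254$ ($Y = 2 - \left(-4\right) \left(-4\right) 16 = 2 - 16 \cdot 16 = 2 - 256 = -254$)
$\sqrt{z{\left(104 \right)} + Y} = \sqrt{1 - 254} = \sqrt{-253} = i \sqrt{253}$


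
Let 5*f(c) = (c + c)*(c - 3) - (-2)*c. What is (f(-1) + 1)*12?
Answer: 132/5 ≈ 26.400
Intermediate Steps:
f(c) = 2*c/5 + 2*c*(-3 + c)/5 (f(c) = ((c + c)*(c - 3) - (-2)*c)/5 = ((2*c)*(-3 + c) + 2*c)/5 = (2*c*(-3 + c) + 2*c)/5 = (2*c + 2*c*(-3 + c))/5 = 2*c/5 + 2*c*(-3 + c)/5)
(f(-1) + 1)*12 = ((2/5)*(-1)*(-2 - 1) + 1)*12 = ((2/5)*(-1)*(-3) + 1)*12 = (6/5 + 1)*12 = (11/5)*12 = 132/5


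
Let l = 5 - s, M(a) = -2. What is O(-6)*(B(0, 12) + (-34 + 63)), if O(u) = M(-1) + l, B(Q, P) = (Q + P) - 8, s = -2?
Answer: 165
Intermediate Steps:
l = 7 (l = 5 - 1*(-2) = 5 + 2 = 7)
B(Q, P) = -8 + P + Q (B(Q, P) = (P + Q) - 8 = -8 + P + Q)
O(u) = 5 (O(u) = -2 + 7 = 5)
O(-6)*(B(0, 12) + (-34 + 63)) = 5*((-8 + 12 + 0) + (-34 + 63)) = 5*(4 + 29) = 5*33 = 165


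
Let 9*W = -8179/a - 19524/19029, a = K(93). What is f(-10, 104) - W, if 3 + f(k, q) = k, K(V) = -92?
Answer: -119556713/5252004 ≈ -22.764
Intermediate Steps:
a = -92
f(k, q) = -3 + k
W = 51280661/5252004 (W = (-8179/(-92) - 19524/19029)/9 = (-8179*(-1/92) - 19524*1/19029)/9 = (8179/92 - 6508/6343)/9 = (⅑)*(51280661/583556) = 51280661/5252004 ≈ 9.7640)
f(-10, 104) - W = (-3 - 10) - 1*51280661/5252004 = -13 - 51280661/5252004 = -119556713/5252004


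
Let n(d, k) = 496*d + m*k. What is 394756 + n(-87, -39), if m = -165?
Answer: 358039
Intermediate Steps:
n(d, k) = -165*k + 496*d (n(d, k) = 496*d - 165*k = -165*k + 496*d)
394756 + n(-87, -39) = 394756 + (-165*(-39) + 496*(-87)) = 394756 + (6435 - 43152) = 394756 - 36717 = 358039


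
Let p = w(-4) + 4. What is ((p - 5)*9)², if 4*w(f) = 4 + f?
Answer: 81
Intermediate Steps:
w(f) = 1 + f/4 (w(f) = (4 + f)/4 = 1 + f/4)
p = 4 (p = (1 + (¼)*(-4)) + 4 = (1 - 1) + 4 = 0 + 4 = 4)
((p - 5)*9)² = ((4 - 5)*9)² = (-1*9)² = (-9)² = 81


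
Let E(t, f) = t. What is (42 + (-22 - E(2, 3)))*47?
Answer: 846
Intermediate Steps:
(42 + (-22 - E(2, 3)))*47 = (42 + (-22 - 1*2))*47 = (42 + (-22 - 2))*47 = (42 - 24)*47 = 18*47 = 846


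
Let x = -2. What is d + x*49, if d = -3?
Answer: -101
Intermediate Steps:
d + x*49 = -3 - 2*49 = -3 - 98 = -101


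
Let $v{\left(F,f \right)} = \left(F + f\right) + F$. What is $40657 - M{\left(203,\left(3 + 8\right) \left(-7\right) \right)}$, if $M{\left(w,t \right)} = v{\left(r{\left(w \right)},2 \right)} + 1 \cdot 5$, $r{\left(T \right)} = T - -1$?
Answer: $40242$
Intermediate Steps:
$r{\left(T \right)} = 1 + T$ ($r{\left(T \right)} = T + 1 = 1 + T$)
$v{\left(F,f \right)} = f + 2 F$
$M{\left(w,t \right)} = 9 + 2 w$ ($M{\left(w,t \right)} = \left(2 + 2 \left(1 + w\right)\right) + 1 \cdot 5 = \left(2 + \left(2 + 2 w\right)\right) + 5 = \left(4 + 2 w\right) + 5 = 9 + 2 w$)
$40657 - M{\left(203,\left(3 + 8\right) \left(-7\right) \right)} = 40657 - \left(9 + 2 \cdot 203\right) = 40657 - \left(9 + 406\right) = 40657 - 415 = 40242$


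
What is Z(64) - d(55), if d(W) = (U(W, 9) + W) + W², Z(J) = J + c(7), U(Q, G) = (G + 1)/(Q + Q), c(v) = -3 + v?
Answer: -33133/11 ≈ -3012.1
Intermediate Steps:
U(Q, G) = (1 + G)/(2*Q) (U(Q, G) = (1 + G)/((2*Q)) = (1 + G)*(1/(2*Q)) = (1 + G)/(2*Q))
Z(J) = 4 + J (Z(J) = J + (-3 + 7) = J + 4 = 4 + J)
d(W) = W + W² + 5/W (d(W) = ((1 + 9)/(2*W) + W) + W² = ((½)*10/W + W) + W² = (5/W + W) + W² = (W + 5/W) + W² = W + W² + 5/W)
Z(64) - d(55) = (4 + 64) - (55 + 55² + 5/55) = 68 - (55 + 3025 + 5*(1/55)) = 68 - (55 + 3025 + 1/11) = 68 - 1*33881/11 = 68 - 33881/11 = -33133/11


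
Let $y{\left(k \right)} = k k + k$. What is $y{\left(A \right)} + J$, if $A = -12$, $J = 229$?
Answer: $361$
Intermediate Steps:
$y{\left(k \right)} = k + k^{2}$ ($y{\left(k \right)} = k^{2} + k = k + k^{2}$)
$y{\left(A \right)} + J = - 12 \left(1 - 12\right) + 229 = \left(-12\right) \left(-11\right) + 229 = 132 + 229 = 361$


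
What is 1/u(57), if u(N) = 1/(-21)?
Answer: -21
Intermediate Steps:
u(N) = -1/21
1/u(57) = 1/(-1/21) = -21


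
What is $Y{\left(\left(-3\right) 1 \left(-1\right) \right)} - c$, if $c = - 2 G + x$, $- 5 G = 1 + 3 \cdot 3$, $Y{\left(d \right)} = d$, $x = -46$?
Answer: $45$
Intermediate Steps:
$G = -2$ ($G = - \frac{1 + 3 \cdot 3}{5} = - \frac{1 + 9}{5} = \left(- \frac{1}{5}\right) 10 = -2$)
$c = -42$ ($c = \left(-2\right) \left(-2\right) - 46 = 4 - 46 = -42$)
$Y{\left(\left(-3\right) 1 \left(-1\right) \right)} - c = \left(-3\right) 1 \left(-1\right) - -42 = \left(-3\right) \left(-1\right) + 42 = 3 + 42 = 45$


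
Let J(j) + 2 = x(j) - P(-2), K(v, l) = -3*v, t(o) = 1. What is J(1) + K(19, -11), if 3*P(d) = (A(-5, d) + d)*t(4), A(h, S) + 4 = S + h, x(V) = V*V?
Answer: -161/3 ≈ -53.667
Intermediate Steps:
x(V) = V²
A(h, S) = -4 + S + h (A(h, S) = -4 + (S + h) = -4 + S + h)
P(d) = -3 + 2*d/3 (P(d) = (((-4 + d - 5) + d)*1)/3 = (((-9 + d) + d)*1)/3 = ((-9 + 2*d)*1)/3 = (-9 + 2*d)/3 = -3 + 2*d/3)
J(j) = 7/3 + j² (J(j) = -2 + (j² - (-3 + (⅔)*(-2))) = -2 + (j² - (-3 - 4/3)) = -2 + (j² - 1*(-13/3)) = -2 + (j² + 13/3) = -2 + (13/3 + j²) = 7/3 + j²)
J(1) + K(19, -11) = (7/3 + 1²) - 3*19 = (7/3 + 1) - 57 = 10/3 - 57 = -161/3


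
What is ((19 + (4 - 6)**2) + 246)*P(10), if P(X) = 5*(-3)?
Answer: -4035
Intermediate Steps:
P(X) = -15
((19 + (4 - 6)**2) + 246)*P(10) = ((19 + (4 - 6)**2) + 246)*(-15) = ((19 + (-2)**2) + 246)*(-15) = ((19 + 4) + 246)*(-15) = (23 + 246)*(-15) = 269*(-15) = -4035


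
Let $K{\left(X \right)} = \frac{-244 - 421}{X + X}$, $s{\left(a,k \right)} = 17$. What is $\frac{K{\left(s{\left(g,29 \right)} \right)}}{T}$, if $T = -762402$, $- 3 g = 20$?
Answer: $\frac{665}{25921668} \approx 2.5654 \cdot 10^{-5}$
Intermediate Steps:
$g = - \frac{20}{3}$ ($g = \left(- \frac{1}{3}\right) 20 = - \frac{20}{3} \approx -6.6667$)
$K{\left(X \right)} = - \frac{665}{2 X}$
$\frac{K{\left(s{\left(g,29 \right)} \right)}}{T} = \frac{\left(- \frac{665}{2}\right) \frac{1}{17}}{-762402} = \left(- \frac{665}{2}\right) \frac{1}{17} \left(- \frac{1}{762402}\right) = \left(- \frac{665}{34}\right) \left(- \frac{1}{762402}\right) = \frac{665}{25921668}$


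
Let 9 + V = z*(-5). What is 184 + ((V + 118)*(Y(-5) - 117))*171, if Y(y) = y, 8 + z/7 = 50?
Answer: 28393366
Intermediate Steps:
z = 294 (z = -56 + 7*50 = -56 + 350 = 294)
V = -1479 (V = -9 + 294*(-5) = -9 - 1470 = -1479)
184 + ((V + 118)*(Y(-5) - 117))*171 = 184 + ((-1479 + 118)*(-5 - 117))*171 = 184 - 1361*(-122)*171 = 184 + 166042*171 = 184 + 28393182 = 28393366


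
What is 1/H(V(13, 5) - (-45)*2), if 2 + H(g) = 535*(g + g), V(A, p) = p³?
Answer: 1/230048 ≈ 4.3469e-6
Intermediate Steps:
H(g) = -2 + 1070*g (H(g) = -2 + 535*(g + g) = -2 + 535*(2*g) = -2 + 1070*g)
1/H(V(13, 5) - (-45)*2) = 1/(-2 + 1070*(5³ - (-45)*2)) = 1/(-2 + 1070*(125 - 1*(-90))) = 1/(-2 + 1070*(125 + 90)) = 1/(-2 + 1070*215) = 1/(-2 + 230050) = 1/230048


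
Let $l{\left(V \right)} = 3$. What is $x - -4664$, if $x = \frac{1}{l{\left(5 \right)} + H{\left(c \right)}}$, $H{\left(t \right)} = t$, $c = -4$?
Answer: $4663$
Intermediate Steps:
$x = -1$ ($x = \frac{1}{3 - 4} = \frac{1}{-1} = -1$)
$x - -4664 = -1 - -4664 = -1 + 4664 = 4663$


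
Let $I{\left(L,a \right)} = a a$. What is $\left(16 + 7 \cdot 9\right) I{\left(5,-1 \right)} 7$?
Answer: $553$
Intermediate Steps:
$I{\left(L,a \right)} = a^{2}$
$\left(16 + 7 \cdot 9\right) I{\left(5,-1 \right)} 7 = \left(16 + 7 \cdot 9\right) \left(-1\right)^{2} \cdot 7 = \left(16 + 63\right) 1 \cdot 7 = 79 \cdot 7 = 553$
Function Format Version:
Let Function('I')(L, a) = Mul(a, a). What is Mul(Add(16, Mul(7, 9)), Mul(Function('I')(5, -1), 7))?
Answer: 553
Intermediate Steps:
Function('I')(L, a) = Pow(a, 2)
Mul(Add(16, Mul(7, 9)), Mul(Function('I')(5, -1), 7)) = Mul(Add(16, Mul(7, 9)), Mul(Pow(-1, 2), 7)) = Mul(Add(16, 63), Mul(1, 7)) = Mul(79, 7) = 553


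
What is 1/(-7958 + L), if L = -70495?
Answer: -1/78453 ≈ -1.2746e-5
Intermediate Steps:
1/(-7958 + L) = 1/(-7958 - 70495) = 1/(-78453) = -1/78453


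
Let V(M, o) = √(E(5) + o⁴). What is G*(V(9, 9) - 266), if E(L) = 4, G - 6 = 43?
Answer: -13034 + 49*√6565 ≈ -9063.8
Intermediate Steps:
G = 49 (G = 6 + 43 = 49)
V(M, o) = √(4 + o⁴)
G*(V(9, 9) - 266) = 49*(√(4 + 9⁴) - 266) = 49*(√(4 + 6561) - 266) = 49*(√6565 - 266) = 49*(-266 + √6565) = -13034 + 49*√6565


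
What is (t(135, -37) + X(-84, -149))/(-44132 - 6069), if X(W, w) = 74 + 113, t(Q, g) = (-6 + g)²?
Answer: -2036/50201 ≈ -0.040557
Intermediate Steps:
X(W, w) = 187
(t(135, -37) + X(-84, -149))/(-44132 - 6069) = ((-6 - 37)² + 187)/(-44132 - 6069) = ((-43)² + 187)/(-50201) = (1849 + 187)*(-1/50201) = 2036*(-1/50201) = -2036/50201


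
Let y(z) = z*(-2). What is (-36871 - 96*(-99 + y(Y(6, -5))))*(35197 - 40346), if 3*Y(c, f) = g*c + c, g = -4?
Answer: 146844331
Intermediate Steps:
Y(c, f) = -c (Y(c, f) = (-4*c + c)/3 = (-3*c)/3 = -c)
y(z) = -2*z
(-36871 - 96*(-99 + y(Y(6, -5))))*(35197 - 40346) = (-36871 - 96*(-99 - (-2)*6))*(35197 - 40346) = (-36871 - 96*(-99 - 2*(-6)))*(-5149) = (-36871 - 96*(-99 + 12))*(-5149) = (-36871 - 96*(-87))*(-5149) = (-36871 + 8352)*(-5149) = -28519*(-5149) = 146844331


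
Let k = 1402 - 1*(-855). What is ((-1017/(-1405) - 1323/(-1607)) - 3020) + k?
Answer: -1719234971/2257835 ≈ -761.45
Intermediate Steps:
k = 2257 (k = 1402 + 855 = 2257)
((-1017/(-1405) - 1323/(-1607)) - 3020) + k = ((-1017/(-1405) - 1323/(-1607)) - 3020) + 2257 = ((-1017*(-1/1405) - 1323*(-1/1607)) - 3020) + 2257 = ((1017/1405 + 1323/1607) - 3020) + 2257 = (3493134/2257835 - 3020) + 2257 = -6815168566/2257835 + 2257 = -1719234971/2257835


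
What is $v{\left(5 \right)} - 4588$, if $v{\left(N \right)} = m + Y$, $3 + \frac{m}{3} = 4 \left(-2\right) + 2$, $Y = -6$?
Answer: $-4621$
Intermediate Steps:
$m = -27$ ($m = -9 + 3 \left(4 \left(-2\right) + 2\right) = -9 + 3 \left(-8 + 2\right) = -9 + 3 \left(-6\right) = -9 - 18 = -27$)
$v{\left(N \right)} = -33$ ($v{\left(N \right)} = -27 - 6 = -33$)
$v{\left(5 \right)} - 4588 = -33 - 4588 = -4621$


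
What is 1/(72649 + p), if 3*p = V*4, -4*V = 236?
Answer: 3/217711 ≈ 1.3780e-5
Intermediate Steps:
V = -59 (V = -1/4*236 = -59)
p = -236/3 (p = (-59*4)/3 = (1/3)*(-236) = -236/3 ≈ -78.667)
1/(72649 + p) = 1/(72649 - 236/3) = 1/(217711/3) = 3/217711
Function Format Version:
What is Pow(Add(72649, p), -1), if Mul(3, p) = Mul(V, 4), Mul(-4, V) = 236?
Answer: Rational(3, 217711) ≈ 1.3780e-5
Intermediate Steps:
V = -59 (V = Mul(Rational(-1, 4), 236) = -59)
p = Rational(-236, 3) (p = Mul(Rational(1, 3), Mul(-59, 4)) = Mul(Rational(1, 3), -236) = Rational(-236, 3) ≈ -78.667)
Pow(Add(72649, p), -1) = Pow(Add(72649, Rational(-236, 3)), -1) = Pow(Rational(217711, 3), -1) = Rational(3, 217711)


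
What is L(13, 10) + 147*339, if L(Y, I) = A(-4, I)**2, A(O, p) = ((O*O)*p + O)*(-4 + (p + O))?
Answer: 147177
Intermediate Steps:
A(O, p) = (O + p*O**2)*(-4 + O + p) (A(O, p) = (O**2*p + O)*(-4 + (O + p)) = (p*O**2 + O)*(-4 + O + p) = (O + p*O**2)*(-4 + O + p))
L(Y, I) = (32 - 132*I + 16*I**2)**2 (L(Y, I) = (-4*(-4 - 4 + I - 4*I**2 + I*(-4)**2 - 4*(-4)*I))**2 = (-4*(-4 - 4 + I - 4*I**2 + I*16 + 16*I))**2 = (-4*(-4 - 4 + I - 4*I**2 + 16*I + 16*I))**2 = (-4*(-8 - 4*I**2 + 33*I))**2 = (32 - 132*I + 16*I**2)**2)
L(13, 10) + 147*339 = 16*(8 - 33*10 + 4*10**2)**2 + 147*339 = 16*(8 - 330 + 4*100)**2 + 49833 = 16*(8 - 330 + 400)**2 + 49833 = 16*78**2 + 49833 = 16*6084 + 49833 = 97344 + 49833 = 147177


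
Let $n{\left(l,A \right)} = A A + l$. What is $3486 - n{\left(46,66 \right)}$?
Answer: $-916$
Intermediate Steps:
$n{\left(l,A \right)} = l + A^{2}$ ($n{\left(l,A \right)} = A^{2} + l = l + A^{2}$)
$3486 - n{\left(46,66 \right)} = 3486 - \left(46 + 66^{2}\right) = 3486 - \left(46 + 4356\right) = 3486 - 4402 = -916$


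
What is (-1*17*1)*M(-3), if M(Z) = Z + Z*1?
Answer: 102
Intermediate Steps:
M(Z) = 2*Z (M(Z) = Z + Z = 2*Z)
(-1*17*1)*M(-3) = (-1*17*1)*(2*(-3)) = -17*1*(-6) = -17*(-6) = 102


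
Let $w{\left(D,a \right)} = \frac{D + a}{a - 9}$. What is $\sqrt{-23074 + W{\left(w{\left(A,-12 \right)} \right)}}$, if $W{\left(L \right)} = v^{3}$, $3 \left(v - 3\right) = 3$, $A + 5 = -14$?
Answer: $i \sqrt{23010} \approx 151.69 i$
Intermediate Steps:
$A = -19$ ($A = -5 - 14 = -19$)
$v = 4$ ($v = 3 + \frac{1}{3} \cdot 3 = 3 + 1 = 4$)
$w{\left(D,a \right)} = \frac{D + a}{-9 + a}$
$W{\left(L \right)} = 64$ ($W{\left(L \right)} = 4^{3} = 64$)
$\sqrt{-23074 + W{\left(w{\left(A,-12 \right)} \right)}} = \sqrt{-23074 + 64} = \sqrt{-23010} = i \sqrt{23010}$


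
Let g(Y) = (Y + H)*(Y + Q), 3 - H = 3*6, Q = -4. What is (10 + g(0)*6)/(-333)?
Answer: -10/9 ≈ -1.1111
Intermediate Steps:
H = -15 (H = 3 - 3*6 = 3 - 1*18 = 3 - 18 = -15)
g(Y) = (-15 + Y)*(-4 + Y) (g(Y) = (Y - 15)*(Y - 4) = (-15 + Y)*(-4 + Y))
(10 + g(0)*6)/(-333) = (10 + (60 + 0² - 19*0)*6)/(-333) = (10 + (60 + 0 + 0)*6)*(-1/333) = (10 + 60*6)*(-1/333) = (10 + 360)*(-1/333) = 370*(-1/333) = -10/9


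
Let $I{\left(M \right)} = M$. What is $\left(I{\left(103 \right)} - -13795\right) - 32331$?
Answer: $-18433$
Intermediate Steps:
$\left(I{\left(103 \right)} - -13795\right) - 32331 = \left(103 - -13795\right) - 32331 = \left(103 + \left(-176 + 13971\right)\right) - 32331 = \left(103 + 13795\right) - 32331 = 13898 - 32331 = -18433$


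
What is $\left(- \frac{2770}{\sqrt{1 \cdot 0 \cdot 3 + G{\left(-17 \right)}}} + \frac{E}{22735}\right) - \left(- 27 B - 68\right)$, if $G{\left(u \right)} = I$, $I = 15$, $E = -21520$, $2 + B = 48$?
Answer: $\frac{5952266}{4547} - \frac{554 \sqrt{15}}{3} \approx 593.84$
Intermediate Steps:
$B = 46$ ($B = -2 + 48 = 46$)
$G{\left(u \right)} = 15$
$\left(- \frac{2770}{\sqrt{1 \cdot 0 \cdot 3 + G{\left(-17 \right)}}} + \frac{E}{22735}\right) - \left(- 27 B - 68\right) = \left(- \frac{2770}{\sqrt{1 \cdot 0 \cdot 3 + 15}} - \frac{21520}{22735}\right) - \left(\left(-27\right) 46 - 68\right) = \left(- \frac{2770}{\sqrt{0 \cdot 3 + 15}} - \frac{4304}{4547}\right) - \left(-1242 - 68\right) = \left(- \frac{2770}{\sqrt{0 + 15}} - \frac{4304}{4547}\right) - -1310 = \left(- \frac{2770}{\sqrt{15}} - \frac{4304}{4547}\right) + 1310 = \left(- 2770 \frac{\sqrt{15}}{15} - \frac{4304}{4547}\right) + 1310 = \left(- \frac{554 \sqrt{15}}{3} - \frac{4304}{4547}\right) + 1310 = \left(- \frac{4304}{4547} - \frac{554 \sqrt{15}}{3}\right) + 1310 = \frac{5952266}{4547} - \frac{554 \sqrt{15}}{3}$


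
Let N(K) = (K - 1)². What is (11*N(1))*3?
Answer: 0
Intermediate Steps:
N(K) = (-1 + K)²
(11*N(1))*3 = (11*(-1 + 1)²)*3 = (11*0²)*3 = (11*0)*3 = 0*3 = 0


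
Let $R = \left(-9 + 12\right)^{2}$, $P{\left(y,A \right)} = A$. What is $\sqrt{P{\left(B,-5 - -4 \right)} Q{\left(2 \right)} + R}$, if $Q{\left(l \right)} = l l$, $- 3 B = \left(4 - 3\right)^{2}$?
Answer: $\sqrt{5} \approx 2.2361$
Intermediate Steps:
$B = - \frac{1}{3}$ ($B = - \frac{\left(4 - 3\right)^{2}}{3} = - \frac{1^{2}}{3} = \left(- \frac{1}{3}\right) 1 = - \frac{1}{3} \approx -0.33333$)
$Q{\left(l \right)} = l^{2}$
$R = 9$ ($R = 3^{2} = 9$)
$\sqrt{P{\left(B,-5 - -4 \right)} Q{\left(2 \right)} + R} = \sqrt{\left(-5 - -4\right) 2^{2} + 9} = \sqrt{\left(-5 + 4\right) 4 + 9} = \sqrt{\left(-1\right) 4 + 9} = \sqrt{-4 + 9} = \sqrt{5}$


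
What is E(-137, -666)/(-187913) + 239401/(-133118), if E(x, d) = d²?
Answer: -104031847721/25014602734 ≈ -4.1588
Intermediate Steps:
E(-137, -666)/(-187913) + 239401/(-133118) = (-666)²/(-187913) + 239401/(-133118) = 443556*(-1/187913) + 239401*(-1/133118) = -443556/187913 - 239401/133118 = -104031847721/25014602734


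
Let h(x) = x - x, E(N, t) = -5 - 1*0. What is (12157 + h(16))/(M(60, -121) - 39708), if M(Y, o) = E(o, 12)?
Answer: -12157/39713 ≈ -0.30612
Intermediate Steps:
E(N, t) = -5 (E(N, t) = -5 + 0 = -5)
M(Y, o) = -5
h(x) = 0
(12157 + h(16))/(M(60, -121) - 39708) = (12157 + 0)/(-5 - 39708) = 12157/(-39713) = 12157*(-1/39713) = -12157/39713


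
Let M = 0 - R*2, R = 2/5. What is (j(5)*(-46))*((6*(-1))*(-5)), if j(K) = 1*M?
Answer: 1104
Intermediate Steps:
R = ⅖ (R = 2*(⅕) = ⅖ ≈ 0.40000)
M = -⅘ (M = 0 - 2*2/5 = 0 - 1*⅘ = 0 - ⅘ = -⅘ ≈ -0.80000)
j(K) = -⅘ (j(K) = 1*(-⅘) = -⅘)
(j(5)*(-46))*((6*(-1))*(-5)) = (-⅘*(-46))*((6*(-1))*(-5)) = 184*(-6*(-5))/5 = (184/5)*30 = 1104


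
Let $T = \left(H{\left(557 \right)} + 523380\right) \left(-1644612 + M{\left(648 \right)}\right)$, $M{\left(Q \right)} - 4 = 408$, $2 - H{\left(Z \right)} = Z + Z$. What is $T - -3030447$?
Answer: $-858710015153$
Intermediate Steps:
$H{\left(Z \right)} = 2 - 2 Z$ ($H{\left(Z \right)} = 2 - \left(Z + Z\right) = 2 - 2 Z$)
$M{\left(Q \right)} = 412$ ($M{\left(Q \right)} = 4 + 408 = 412$)
$T = -858713045600$ ($T = \left(\left(2 - 1114\right) + 523380\right) \left(-1644612 + 412\right) = \left(\left(2 - 1114\right) + 523380\right) \left(-1644200\right) = \left(-1112 + 523380\right) \left(-1644200\right) = 522268 \left(-1644200\right) = -858713045600$)
$T - -3030447 = -858713045600 - -3030447 = -858713045600 + 3030447 = -858710015153$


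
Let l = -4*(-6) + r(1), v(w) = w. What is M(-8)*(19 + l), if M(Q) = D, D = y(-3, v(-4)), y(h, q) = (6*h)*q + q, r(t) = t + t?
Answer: 3060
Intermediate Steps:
r(t) = 2*t
y(h, q) = q + 6*h*q (y(h, q) = 6*h*q + q = q + 6*h*q)
D = 68 (D = -4*(1 + 6*(-3)) = -4*(1 - 18) = -4*(-17) = 68)
M(Q) = 68
l = 26 (l = -4*(-6) + 2*1 = 24 + 2 = 26)
M(-8)*(19 + l) = 68*(19 + 26) = 68*45 = 3060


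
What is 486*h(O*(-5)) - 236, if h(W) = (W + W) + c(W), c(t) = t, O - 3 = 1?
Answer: -29396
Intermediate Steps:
O = 4 (O = 3 + 1 = 4)
h(W) = 3*W (h(W) = (W + W) + W = 2*W + W = 3*W)
486*h(O*(-5)) - 236 = 486*(3*(4*(-5))) - 236 = 486*(3*(-20)) - 236 = 486*(-60) - 236 = -29160 - 236 = -29396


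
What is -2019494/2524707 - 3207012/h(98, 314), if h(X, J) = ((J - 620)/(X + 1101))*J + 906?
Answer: -1618336955348176/416665019745 ≈ -3884.0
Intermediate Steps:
h(X, J) = 906 + J*(-620 + J)/(1101 + X) (h(X, J) = ((-620 + J)/(1101 + X))*J + 906 = J*(-620 + J)/(1101 + X) + 906 = 906 + J*(-620 + J)/(1101 + X))
-2019494/2524707 - 3207012/h(98, 314) = -2019494/2524707 - 3207012*(1101 + 98)/(997506 + 314² - 620*314 + 906*98) = -2019494*1/2524707 - 3207012*1199/(997506 + 98596 - 194680 + 88788) = -2019494/2524707 - 3207012/((1/1199)*990210) = -2019494/2524707 - 3207012/990210/1199 = -2019494/2524707 - 3207012*1199/990210 = -2019494/2524707 - 640867898/165035 = -1618336955348176/416665019745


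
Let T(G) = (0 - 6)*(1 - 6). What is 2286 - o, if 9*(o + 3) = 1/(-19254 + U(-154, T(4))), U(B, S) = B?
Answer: 399824209/174672 ≈ 2289.0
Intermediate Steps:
T(G) = 30 (T(G) = -6*(-5) = 30)
o = -524017/174672 (o = -3 + 1/(9*(-19254 - 154)) = -3 + (⅑)/(-19408) = -3 + (⅑)*(-1/19408) = -3 - 1/174672 = -524017/174672 ≈ -3.0000)
2286 - o = 2286 - 1*(-524017/174672) = 2286 + 524017/174672 = 399824209/174672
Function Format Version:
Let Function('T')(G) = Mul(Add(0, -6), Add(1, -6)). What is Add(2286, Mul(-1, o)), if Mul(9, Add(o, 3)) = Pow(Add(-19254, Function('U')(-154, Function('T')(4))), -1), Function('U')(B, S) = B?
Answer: Rational(399824209, 174672) ≈ 2289.0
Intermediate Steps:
Function('T')(G) = 30 (Function('T')(G) = Mul(-6, -5) = 30)
o = Rational(-524017, 174672) (o = Add(-3, Mul(Rational(1, 9), Pow(Add(-19254, -154), -1))) = Add(-3, Mul(Rational(1, 9), Pow(-19408, -1))) = Add(-3, Mul(Rational(1, 9), Rational(-1, 19408))) = Add(-3, Rational(-1, 174672)) = Rational(-524017, 174672) ≈ -3.0000)
Add(2286, Mul(-1, o)) = Add(2286, Mul(-1, Rational(-524017, 174672))) = Add(2286, Rational(524017, 174672)) = Rational(399824209, 174672)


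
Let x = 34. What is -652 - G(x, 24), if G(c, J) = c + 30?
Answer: -716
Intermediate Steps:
G(c, J) = 30 + c
-652 - G(x, 24) = -652 - (30 + 34) = -652 - 1*64 = -652 - 64 = -716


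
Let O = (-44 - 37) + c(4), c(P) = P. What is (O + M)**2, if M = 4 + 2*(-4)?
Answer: 6561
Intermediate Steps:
M = -4 (M = 4 - 8 = -4)
O = -77 (O = (-44 - 37) + 4 = -81 + 4 = -77)
(O + M)**2 = (-77 - 4)**2 = (-81)**2 = 6561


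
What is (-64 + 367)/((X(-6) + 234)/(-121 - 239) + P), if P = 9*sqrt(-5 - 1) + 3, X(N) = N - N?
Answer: 284820/196609 - 1090800*I*sqrt(6)/196609 ≈ 1.4487 - 13.59*I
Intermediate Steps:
X(N) = 0
P = 3 + 9*I*sqrt(6) (P = 9*sqrt(-6) + 3 = 9*(I*sqrt(6)) + 3 = 9*I*sqrt(6) + 3 = 3 + 9*I*sqrt(6) ≈ 3.0 + 22.045*I)
(-64 + 367)/((X(-6) + 234)/(-121 - 239) + P) = (-64 + 367)/((0 + 234)/(-121 - 239) + (3 + 9*I*sqrt(6))) = 303/(234/(-360) + (3 + 9*I*sqrt(6))) = 303/(234*(-1/360) + (3 + 9*I*sqrt(6))) = 303/(-13/20 + (3 + 9*I*sqrt(6))) = 303/(47/20 + 9*I*sqrt(6))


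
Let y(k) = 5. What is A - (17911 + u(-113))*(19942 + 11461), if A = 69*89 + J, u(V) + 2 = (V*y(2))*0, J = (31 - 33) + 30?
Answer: -562390158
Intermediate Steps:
J = 28 (J = -2 + 30 = 28)
u(V) = -2 (u(V) = -2 + (V*5)*0 = -2 + (5*V)*0 = -2 + 0 = -2)
A = 6169 (A = 69*89 + 28 = 6141 + 28 = 6169)
A - (17911 + u(-113))*(19942 + 11461) = 6169 - (17911 - 2)*(19942 + 11461) = 6169 - 17909*31403 = 6169 - 1*562396327 = 6169 - 562396327 = -562390158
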